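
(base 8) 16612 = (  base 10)7562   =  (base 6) 55002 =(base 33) 6V5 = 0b1110110001010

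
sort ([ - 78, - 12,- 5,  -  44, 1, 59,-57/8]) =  [-78, - 44,-12, - 57/8, - 5 , 1,59 ]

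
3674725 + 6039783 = 9714508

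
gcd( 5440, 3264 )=1088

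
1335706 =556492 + 779214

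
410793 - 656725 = -245932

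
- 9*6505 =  - 58545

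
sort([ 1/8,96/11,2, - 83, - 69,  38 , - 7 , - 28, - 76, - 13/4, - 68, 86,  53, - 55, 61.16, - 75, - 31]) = [ - 83, - 76, - 75, - 69,-68, - 55,- 31 , - 28,- 7, - 13/4, 1/8,2,96/11,38, 53, 61.16, 86]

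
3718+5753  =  9471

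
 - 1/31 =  - 1/31 = - 0.03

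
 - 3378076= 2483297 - 5861373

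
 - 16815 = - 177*95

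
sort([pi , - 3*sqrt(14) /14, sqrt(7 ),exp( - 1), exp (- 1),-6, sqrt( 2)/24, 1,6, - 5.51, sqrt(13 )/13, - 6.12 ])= [ - 6.12, - 6 , - 5.51, - 3*sqrt(14)/14, sqrt(2 ) /24, sqrt(13)/13, exp(-1),  exp(  -  1), 1, sqrt(7 ), pi, 6 ]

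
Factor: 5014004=2^2*199^1*6299^1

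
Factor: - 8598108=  - 2^2*3^1*19^1*43^1*877^1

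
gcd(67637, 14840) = 1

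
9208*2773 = 25533784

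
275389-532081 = -256692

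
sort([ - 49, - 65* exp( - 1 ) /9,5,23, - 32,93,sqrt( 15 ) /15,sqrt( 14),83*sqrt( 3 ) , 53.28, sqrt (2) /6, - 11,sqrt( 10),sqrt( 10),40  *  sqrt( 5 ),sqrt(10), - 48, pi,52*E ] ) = [ - 49, - 48,-32, -11, - 65*exp( - 1 ) /9, sqrt( 2)/6,sqrt( 15 ) /15,pi , sqrt( 10), sqrt(10 ),sqrt( 10 ),sqrt( 14 ),5,23, 53.28,  40*sqrt( 5), 93,  52 * E,83*sqrt(3)]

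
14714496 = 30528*482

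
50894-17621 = 33273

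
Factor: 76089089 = 76089089^1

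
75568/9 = 8396 + 4/9=8396.44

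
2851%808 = 427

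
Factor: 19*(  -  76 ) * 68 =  - 2^4*17^1* 19^2 = - 98192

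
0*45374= 0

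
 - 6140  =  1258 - 7398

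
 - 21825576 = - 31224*699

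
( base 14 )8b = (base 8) 173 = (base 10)123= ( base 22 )5D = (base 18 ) 6f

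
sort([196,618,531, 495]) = [ 196,495, 531,618 ]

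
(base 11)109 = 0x82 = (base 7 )244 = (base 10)130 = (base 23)5f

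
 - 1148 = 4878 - 6026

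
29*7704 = 223416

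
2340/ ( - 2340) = - 1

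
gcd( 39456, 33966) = 18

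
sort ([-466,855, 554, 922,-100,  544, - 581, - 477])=[ -581, - 477, - 466,  -  100,544,554, 855, 922]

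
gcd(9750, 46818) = 6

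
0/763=0 = 0.00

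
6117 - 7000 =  - 883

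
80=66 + 14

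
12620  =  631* 20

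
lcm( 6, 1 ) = 6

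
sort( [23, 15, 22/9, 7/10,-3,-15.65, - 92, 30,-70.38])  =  [  -  92, - 70.38, - 15.65, - 3, 7/10,22/9, 15 , 23, 30 ]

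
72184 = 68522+3662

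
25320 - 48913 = -23593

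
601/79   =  7 + 48/79 = 7.61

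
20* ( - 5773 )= - 115460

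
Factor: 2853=3^2*317^1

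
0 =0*60386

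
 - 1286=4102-5388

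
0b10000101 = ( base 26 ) 53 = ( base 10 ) 133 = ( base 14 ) 97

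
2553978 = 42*60809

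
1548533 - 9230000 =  - 7681467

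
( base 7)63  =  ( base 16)2D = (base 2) 101101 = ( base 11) 41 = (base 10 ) 45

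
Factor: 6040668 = 2^2*3^1*503389^1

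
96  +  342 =438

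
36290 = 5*7258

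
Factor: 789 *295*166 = 38637330 = 2^1 * 3^1* 5^1*59^1*83^1*263^1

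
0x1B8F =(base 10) 7055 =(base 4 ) 1232033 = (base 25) B75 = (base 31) 7ai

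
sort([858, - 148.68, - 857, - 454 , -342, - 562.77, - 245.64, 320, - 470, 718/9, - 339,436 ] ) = [- 857, - 562.77 ,-470,-454, - 342,-339, - 245.64 , - 148.68 , 718/9, 320,436,858 ] 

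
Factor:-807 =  - 3^1*269^1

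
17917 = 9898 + 8019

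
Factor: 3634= 2^1 * 23^1*79^1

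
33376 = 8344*4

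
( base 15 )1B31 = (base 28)7EG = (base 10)5896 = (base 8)13410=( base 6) 43144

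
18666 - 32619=  -  13953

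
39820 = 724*55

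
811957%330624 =150709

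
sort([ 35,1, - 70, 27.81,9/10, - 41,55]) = [ - 70 , - 41,9/10,1,27.81  ,  35,55] 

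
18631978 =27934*667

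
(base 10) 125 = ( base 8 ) 175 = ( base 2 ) 1111101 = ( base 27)4H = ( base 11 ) 104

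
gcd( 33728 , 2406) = 2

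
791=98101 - 97310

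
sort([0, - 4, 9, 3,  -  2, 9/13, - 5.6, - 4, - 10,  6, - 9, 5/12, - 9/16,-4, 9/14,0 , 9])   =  [ - 10, - 9, - 5.6,-4, - 4,-4, - 2, - 9/16, 0, 0,  5/12, 9/14,9/13,3, 6,9, 9]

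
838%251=85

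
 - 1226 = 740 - 1966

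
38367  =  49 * 783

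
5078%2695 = 2383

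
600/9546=100/1591 = 0.06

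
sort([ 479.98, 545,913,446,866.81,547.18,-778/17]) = [ - 778/17,446 , 479.98,545,  547.18 , 866.81,  913]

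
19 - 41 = - 22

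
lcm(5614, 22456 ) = 22456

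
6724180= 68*98885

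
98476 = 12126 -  - 86350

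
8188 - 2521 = 5667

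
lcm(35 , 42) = 210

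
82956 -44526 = 38430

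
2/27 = 2/27 = 0.07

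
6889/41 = 6889/41  =  168.02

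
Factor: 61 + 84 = 145=5^1*29^1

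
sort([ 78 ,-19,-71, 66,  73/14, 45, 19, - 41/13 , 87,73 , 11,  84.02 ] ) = [ - 71, - 19, - 41/13,  73/14,11 , 19,45,  66, 73,78,84.02,  87 ]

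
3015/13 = 3015/13 = 231.92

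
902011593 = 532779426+369232167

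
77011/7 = 77011/7 = 11001.57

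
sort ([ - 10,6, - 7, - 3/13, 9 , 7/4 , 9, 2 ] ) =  [ - 10, - 7, - 3/13, 7/4, 2, 6,9, 9 ] 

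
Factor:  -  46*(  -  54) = 2484 = 2^2 * 3^3*23^1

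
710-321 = 389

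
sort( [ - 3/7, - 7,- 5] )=[ - 7, - 5, - 3/7] 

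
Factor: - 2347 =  -2347^1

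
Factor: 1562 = 2^1*11^1 * 71^1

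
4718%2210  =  298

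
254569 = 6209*41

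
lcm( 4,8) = 8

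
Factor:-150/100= - 3/2 = - 2^( - 1) * 3^1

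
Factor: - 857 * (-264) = 226248 = 2^3*3^1*11^1*857^1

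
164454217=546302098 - 381847881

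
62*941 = 58342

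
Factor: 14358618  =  2^1* 3^2* 797701^1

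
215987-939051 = -723064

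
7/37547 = 7/37547 = 0.00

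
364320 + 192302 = 556622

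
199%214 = 199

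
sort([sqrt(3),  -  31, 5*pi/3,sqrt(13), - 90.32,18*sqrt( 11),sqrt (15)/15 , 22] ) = [ - 90.32, - 31 , sqrt(15 ) /15,  sqrt( 3),sqrt ( 13)  ,  5*  pi/3, 22,18*sqrt( 11) ] 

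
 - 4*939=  - 3756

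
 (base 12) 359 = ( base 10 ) 501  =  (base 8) 765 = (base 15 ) 236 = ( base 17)1C8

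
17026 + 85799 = 102825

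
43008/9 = 4778 + 2/3 = 4778.67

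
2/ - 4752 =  -1/2376 = - 0.00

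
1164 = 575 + 589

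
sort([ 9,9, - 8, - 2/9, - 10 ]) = [ - 10, - 8, - 2/9,  9,9]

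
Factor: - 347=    - 347^1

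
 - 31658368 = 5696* (-5558) 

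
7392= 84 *88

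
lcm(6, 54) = 54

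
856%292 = 272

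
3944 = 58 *68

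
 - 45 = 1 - 46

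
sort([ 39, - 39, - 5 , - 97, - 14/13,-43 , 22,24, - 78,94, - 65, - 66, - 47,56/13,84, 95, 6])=[ - 97, - 78, - 66, - 65,- 47,-43,-39 , -5, - 14/13, 56/13,6, 22, 24, 39,84,94,95]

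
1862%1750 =112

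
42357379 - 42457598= - 100219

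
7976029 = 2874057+5101972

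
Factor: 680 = 2^3*5^1*17^1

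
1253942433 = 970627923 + 283314510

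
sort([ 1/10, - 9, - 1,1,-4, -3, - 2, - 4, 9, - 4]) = [ - 9, - 4, - 4 , - 4, - 3, - 2, - 1, 1/10,  1, 9]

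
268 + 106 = 374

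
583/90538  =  583/90538 = 0.01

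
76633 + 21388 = 98021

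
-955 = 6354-7309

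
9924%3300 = 24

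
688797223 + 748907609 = 1437704832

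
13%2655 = 13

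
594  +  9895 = 10489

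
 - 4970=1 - 4971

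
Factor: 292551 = 3^1*7^1 * 13931^1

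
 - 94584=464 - 95048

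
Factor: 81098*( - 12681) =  - 2^1*3^2*23^1 * 41^1*43^1*1409^1 =- 1028403738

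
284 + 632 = 916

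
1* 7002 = 7002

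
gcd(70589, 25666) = 1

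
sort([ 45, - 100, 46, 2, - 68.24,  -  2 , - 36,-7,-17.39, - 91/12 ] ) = [-100, - 68.24,  -  36,-17.39,- 91/12, - 7, - 2, 2, 45, 46 ]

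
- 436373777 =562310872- 998684649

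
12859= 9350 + 3509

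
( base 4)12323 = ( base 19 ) 146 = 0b110111011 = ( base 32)dr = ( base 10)443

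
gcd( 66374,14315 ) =7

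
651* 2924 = 1903524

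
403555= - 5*(- 80711 ) 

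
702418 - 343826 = 358592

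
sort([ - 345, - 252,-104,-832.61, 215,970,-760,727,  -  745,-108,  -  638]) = [ - 832.61,-760,-745, - 638,-345, - 252, - 108, - 104,215,727,970]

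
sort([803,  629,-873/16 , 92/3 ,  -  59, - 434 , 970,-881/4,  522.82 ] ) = [ - 434, - 881/4,-59,  -  873/16, 92/3 , 522.82,629,803, 970]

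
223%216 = 7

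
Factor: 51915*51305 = 3^1*5^2*31^1*331^1 * 3461^1  =  2663499075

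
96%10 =6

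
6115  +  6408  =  12523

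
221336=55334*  4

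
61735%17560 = 9055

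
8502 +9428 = 17930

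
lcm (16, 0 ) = 0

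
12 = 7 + 5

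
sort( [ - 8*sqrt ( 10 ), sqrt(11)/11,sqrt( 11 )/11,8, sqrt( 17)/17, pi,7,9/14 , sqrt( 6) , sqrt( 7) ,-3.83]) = [ - 8*sqrt(10), - 3.83,sqrt( 17)/17,sqrt(11)/11,  sqrt( 11) /11, 9/14 , sqrt( 6), sqrt( 7 ), pi,7,8]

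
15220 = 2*7610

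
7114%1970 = 1204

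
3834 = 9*426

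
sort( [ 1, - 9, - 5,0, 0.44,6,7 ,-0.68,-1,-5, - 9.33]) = [-9.33, - 9,-5,-5, - 1, - 0.68,0,0.44,  1,6, 7] 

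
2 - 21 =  - 19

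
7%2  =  1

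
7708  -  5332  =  2376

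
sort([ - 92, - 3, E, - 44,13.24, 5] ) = [ - 92, - 44, - 3 , E,5,13.24 ] 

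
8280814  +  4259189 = 12540003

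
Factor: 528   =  2^4*3^1*11^1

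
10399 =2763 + 7636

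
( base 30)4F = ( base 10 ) 135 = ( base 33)43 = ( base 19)72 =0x87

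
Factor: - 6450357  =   - 3^1*2150119^1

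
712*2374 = 1690288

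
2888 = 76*38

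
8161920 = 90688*90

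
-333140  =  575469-908609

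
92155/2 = 46077+1/2 = 46077.50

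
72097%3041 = 2154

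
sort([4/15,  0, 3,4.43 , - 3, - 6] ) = [ - 6, - 3,0,4/15,3,4.43]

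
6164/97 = 6164/97 = 63.55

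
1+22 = 23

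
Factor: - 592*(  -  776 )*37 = 16997504 = 2^7 * 37^2  *97^1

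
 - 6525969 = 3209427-9735396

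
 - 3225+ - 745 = -3970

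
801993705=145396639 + 656597066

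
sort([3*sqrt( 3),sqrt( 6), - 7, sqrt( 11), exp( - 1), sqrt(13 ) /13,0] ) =[ - 7, 0,sqrt( 13 )/13, exp( - 1 ),sqrt (6 ), sqrt( 11),3*sqrt( 3) ]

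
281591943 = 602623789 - 321031846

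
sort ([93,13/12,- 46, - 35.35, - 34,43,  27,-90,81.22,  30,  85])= [ - 90, - 46,- 35.35, - 34 , 13/12, 27,30,43,81.22, 85,93 ] 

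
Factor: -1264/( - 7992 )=158/999 = 2^1 * 3^( - 3)*37^( - 1) * 79^1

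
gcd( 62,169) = 1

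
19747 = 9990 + 9757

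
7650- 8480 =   -  830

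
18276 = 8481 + 9795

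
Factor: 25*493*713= 5^2 * 17^1 *23^1*29^1 *31^1 = 8787725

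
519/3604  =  519/3604 = 0.14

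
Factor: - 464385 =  - 3^1*5^1*83^1 *373^1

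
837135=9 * 93015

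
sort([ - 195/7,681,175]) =[ - 195/7,175,681 ] 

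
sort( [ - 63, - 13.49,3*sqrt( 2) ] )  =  [  -  63,-13.49,3 * sqrt( 2)] 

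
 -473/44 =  - 43/4 = -10.75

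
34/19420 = 17/9710 = 0.00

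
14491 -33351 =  - 18860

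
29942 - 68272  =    -  38330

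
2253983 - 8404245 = -6150262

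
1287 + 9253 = 10540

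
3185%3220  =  3185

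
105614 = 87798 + 17816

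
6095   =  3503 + 2592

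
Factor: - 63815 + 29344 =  - 34471= - 34471^1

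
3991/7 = 570+1/7= 570.14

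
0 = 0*4747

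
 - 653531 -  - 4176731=3523200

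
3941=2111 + 1830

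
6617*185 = 1224145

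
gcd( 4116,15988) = 28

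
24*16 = 384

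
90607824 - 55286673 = 35321151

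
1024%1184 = 1024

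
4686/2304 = 2 +13/384=2.03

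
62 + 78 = 140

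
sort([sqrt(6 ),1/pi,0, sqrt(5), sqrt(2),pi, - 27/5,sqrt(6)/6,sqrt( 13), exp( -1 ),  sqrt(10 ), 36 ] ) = [ - 27/5,0, 1/pi,exp( - 1 ), sqrt(6 )/6,sqrt( 2 ), sqrt(5 ), sqrt(6 ), pi, sqrt ( 10 ), sqrt(13), 36]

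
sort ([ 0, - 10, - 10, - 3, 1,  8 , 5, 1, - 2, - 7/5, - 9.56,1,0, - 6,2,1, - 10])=[ - 10 , - 10, - 10, - 9.56, - 6, - 3, - 2, - 7/5 , 0,0,1,1,1,1, 2  ,  5  ,  8 ] 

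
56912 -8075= 48837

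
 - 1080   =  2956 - 4036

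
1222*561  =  685542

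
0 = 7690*0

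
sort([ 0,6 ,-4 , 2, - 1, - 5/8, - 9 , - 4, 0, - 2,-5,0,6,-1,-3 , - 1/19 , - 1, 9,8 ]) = [ - 9, - 5, - 4,  -  4, - 3,-2,- 1 , - 1,-1,-5/8,-1/19,  0,0, 0,  2, 6 , 6,8,9]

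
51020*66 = 3367320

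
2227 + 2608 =4835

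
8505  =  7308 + 1197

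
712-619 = 93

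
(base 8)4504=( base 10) 2372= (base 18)75e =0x944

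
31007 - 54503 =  - 23496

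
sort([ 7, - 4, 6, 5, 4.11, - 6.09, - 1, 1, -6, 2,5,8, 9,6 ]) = [ - 6.09, - 6, - 4, - 1, 1,2, 4.11, 5,5,6, 6,7, 8,9 ]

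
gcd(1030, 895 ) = 5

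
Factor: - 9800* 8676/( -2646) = 2^4*3^( - 1)*5^2*241^1= 96400/3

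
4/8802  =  2/4401= 0.00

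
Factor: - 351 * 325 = - 114075 = - 3^3*5^2*13^2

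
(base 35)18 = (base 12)37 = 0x2b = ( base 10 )43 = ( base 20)23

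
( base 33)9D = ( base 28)B2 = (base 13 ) 1ab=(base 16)136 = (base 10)310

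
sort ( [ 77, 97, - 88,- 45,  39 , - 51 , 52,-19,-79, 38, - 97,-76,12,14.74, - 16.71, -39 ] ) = [ -97, - 88,-79, - 76, - 51, - 45, - 39 ,-19 , - 16.71 , 12,  14.74, 38,39, 52, 77,97]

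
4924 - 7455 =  - 2531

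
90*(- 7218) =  - 649620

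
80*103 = 8240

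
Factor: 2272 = 2^5 * 71^1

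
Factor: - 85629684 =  - 2^2*3^1 * 7^1*43^1 * 151^1 * 157^1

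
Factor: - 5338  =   -2^1*17^1*157^1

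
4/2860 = 1/715 =0.00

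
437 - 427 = 10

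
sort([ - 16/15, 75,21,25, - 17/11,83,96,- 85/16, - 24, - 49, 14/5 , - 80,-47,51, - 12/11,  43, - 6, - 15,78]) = [ - 80, - 49, - 47, - 24, -15, - 6, - 85/16,  -  17/11, - 12/11, - 16/15,14/5,21,25,43,51, 75 , 78,83,96]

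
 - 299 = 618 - 917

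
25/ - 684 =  - 1 + 659/684 = - 0.04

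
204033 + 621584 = 825617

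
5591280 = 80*69891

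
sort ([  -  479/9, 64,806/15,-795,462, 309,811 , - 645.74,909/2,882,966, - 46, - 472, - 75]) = [ - 795, - 645.74, - 472, -75,  -  479/9, - 46,806/15,64 , 309, 909/2, 462 , 811,  882,966]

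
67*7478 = 501026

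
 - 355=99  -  454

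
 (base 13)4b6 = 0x339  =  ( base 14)42d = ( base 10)825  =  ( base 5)11300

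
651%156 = 27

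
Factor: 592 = 2^4*37^1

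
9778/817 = 9778/817 = 11.97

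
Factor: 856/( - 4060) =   -  2^1*5^( - 1)*7^( - 1) * 29^ ( - 1 )*107^1 = - 214/1015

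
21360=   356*60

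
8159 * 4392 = 35834328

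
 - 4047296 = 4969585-9016881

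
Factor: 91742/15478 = 45871/7739 = 7^1*71^( - 1) * 109^(-1) * 6553^1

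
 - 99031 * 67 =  -6635077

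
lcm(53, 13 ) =689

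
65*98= 6370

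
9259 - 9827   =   - 568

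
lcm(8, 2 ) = 8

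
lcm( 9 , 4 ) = 36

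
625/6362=625/6362  =  0.10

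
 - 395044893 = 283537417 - 678582310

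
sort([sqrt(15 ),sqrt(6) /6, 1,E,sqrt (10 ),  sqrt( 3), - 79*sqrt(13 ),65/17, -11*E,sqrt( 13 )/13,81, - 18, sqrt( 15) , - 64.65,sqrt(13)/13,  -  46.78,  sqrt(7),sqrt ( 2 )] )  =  [ - 79*sqrt( 13), - 64.65,- 46.78, - 11*E, - 18,sqrt(13 ) /13, sqrt(13)/13,sqrt(6)/6,1, sqrt( 2),sqrt(3), sqrt( 7),E,  sqrt ( 10),65/17,sqrt(15),sqrt(15 ),81]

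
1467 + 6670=8137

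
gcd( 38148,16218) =102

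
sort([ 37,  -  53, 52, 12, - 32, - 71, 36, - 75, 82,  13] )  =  [ - 75, - 71, - 53, - 32, 12,13, 36, 37,52, 82 ] 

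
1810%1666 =144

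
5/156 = 5/156 = 0.03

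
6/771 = 2/257 = 0.01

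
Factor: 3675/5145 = 5/7 = 5^1*7^( - 1)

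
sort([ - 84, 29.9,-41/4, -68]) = [-84,  -  68, - 41/4,  29.9]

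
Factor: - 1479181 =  - 11^1*134471^1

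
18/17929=18/17929 = 0.00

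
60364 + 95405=155769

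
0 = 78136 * 0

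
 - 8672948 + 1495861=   -7177087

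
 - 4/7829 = -4/7829 = - 0.00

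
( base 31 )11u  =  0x3FE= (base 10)1022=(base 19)2ff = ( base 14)530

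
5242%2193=856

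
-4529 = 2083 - 6612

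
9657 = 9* 1073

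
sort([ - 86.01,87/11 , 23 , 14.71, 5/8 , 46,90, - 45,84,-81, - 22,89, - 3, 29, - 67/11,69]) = [ - 86.01, - 81,-45,-22,- 67/11, - 3,5/8, 87/11,14.71,23, 29, 46 , 69, 84,  89,90] 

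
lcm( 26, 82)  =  1066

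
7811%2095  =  1526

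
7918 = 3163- - 4755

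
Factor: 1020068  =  2^2 * 7^1*17^1 * 2143^1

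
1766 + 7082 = 8848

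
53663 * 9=482967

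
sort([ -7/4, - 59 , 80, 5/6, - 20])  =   [-59, - 20, - 7/4,5/6, 80]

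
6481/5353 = 6481/5353 =1.21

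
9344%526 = 402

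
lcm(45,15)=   45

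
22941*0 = 0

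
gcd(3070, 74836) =2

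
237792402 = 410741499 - 172949097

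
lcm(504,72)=504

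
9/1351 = 9/1351 = 0.01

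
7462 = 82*91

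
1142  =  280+862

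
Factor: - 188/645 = - 2^2*3^( - 1 )*5^( - 1 ) *43^( - 1)*47^1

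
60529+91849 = 152378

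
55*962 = 52910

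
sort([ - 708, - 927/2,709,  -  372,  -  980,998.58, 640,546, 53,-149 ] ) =[ - 980, - 708, - 927/2,  -  372, - 149 , 53, 546 , 640, 709,998.58 ]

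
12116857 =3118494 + 8998363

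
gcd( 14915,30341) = 1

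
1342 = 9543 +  - 8201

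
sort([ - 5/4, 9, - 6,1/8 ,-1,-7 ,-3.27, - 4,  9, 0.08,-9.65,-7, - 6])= [ - 9.65,-7, - 7,  -  6, - 6, - 4, - 3.27, - 5/4, - 1,0.08,1/8, 9,  9 ]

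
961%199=165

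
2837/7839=2837/7839 = 0.36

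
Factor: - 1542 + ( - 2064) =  - 3606 = - 2^1*3^1*601^1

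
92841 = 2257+90584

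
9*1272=11448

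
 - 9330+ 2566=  - 6764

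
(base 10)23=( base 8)27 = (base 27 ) N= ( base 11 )21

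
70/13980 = 7/1398 =0.01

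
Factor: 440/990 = 4/9 = 2^2*3^ ( - 2)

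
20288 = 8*2536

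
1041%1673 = 1041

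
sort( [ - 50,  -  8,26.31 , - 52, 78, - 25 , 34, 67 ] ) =[ - 52, - 50,  -  25 ,- 8,26.31, 34 , 67, 78]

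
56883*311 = 17690613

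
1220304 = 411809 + 808495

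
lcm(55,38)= 2090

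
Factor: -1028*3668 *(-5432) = 2^7*7^2* 97^1*131^1*257^1 = 20482464128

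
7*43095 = 301665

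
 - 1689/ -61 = 27 + 42/61 = 27.69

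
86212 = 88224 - 2012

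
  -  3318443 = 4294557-7613000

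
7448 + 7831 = 15279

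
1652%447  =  311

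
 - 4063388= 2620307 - 6683695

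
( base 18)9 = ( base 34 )9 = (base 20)9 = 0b1001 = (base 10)9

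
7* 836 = 5852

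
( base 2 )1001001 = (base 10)73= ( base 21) 3A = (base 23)34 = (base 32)29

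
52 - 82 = -30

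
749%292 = 165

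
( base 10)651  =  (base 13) 3B1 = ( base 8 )1213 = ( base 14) 347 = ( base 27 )o3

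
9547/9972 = 9547/9972 = 0.96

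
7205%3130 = 945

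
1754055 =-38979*( - 45)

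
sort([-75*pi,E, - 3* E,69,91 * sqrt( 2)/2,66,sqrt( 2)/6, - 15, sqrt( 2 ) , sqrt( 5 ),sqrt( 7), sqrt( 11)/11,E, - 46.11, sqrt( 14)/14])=[ - 75*pi,-46.11, - 15, - 3 * E,sqrt( 2)/6,sqrt(14)/14,sqrt( 11)/11,sqrt(2), sqrt(5 ),sqrt( 7),E,E , 91 * sqrt( 2)/2,66, 69] 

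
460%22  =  20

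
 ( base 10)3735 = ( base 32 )3kn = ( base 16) e97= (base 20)96F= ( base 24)6bf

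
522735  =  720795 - 198060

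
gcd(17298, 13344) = 6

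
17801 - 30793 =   -  12992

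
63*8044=506772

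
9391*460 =4319860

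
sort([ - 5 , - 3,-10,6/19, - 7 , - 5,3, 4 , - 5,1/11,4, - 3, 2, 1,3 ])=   [-10, - 7,-5, - 5, - 5, - 3, - 3,1/11, 6/19, 1,2,  3,  3,4,  4 ]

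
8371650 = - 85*( - 98490) 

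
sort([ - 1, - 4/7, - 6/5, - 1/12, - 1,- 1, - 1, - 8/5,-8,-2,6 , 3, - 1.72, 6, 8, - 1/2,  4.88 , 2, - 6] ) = [ - 8,  -  6, - 2, - 1.72,-8/5,-6/5,-1, - 1, - 1, - 1, - 4/7 , - 1/2, - 1/12, 2 , 3,4.88,6,6, 8] 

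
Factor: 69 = 3^1*23^1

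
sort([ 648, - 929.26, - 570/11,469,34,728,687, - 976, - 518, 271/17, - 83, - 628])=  [- 976, - 929.26, - 628,  -  518, - 83 , - 570/11, 271/17,34,469,648, 687, 728 ] 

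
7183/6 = 7183/6=1197.17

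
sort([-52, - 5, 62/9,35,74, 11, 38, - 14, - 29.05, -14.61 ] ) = [ - 52, - 29.05 , - 14.61, - 14, - 5,62/9,11,35,38,74]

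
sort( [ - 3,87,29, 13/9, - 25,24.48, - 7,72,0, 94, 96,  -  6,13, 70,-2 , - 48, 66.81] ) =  [ - 48, - 25,-7, - 6, - 3,-2,  0 , 13/9,  13,  24.48, 29, 66.81, 70, 72,  87, 94,96 ] 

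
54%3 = 0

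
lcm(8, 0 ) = 0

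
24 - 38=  - 14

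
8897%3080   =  2737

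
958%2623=958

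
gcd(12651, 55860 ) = 3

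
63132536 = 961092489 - 897959953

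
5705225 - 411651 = 5293574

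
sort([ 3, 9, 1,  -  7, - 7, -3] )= [ - 7, - 7, - 3,1,3,9]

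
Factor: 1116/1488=3/4 = 2^(-2)*3^1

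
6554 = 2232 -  - 4322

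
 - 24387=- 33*739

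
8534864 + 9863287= 18398151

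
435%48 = 3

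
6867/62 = 6867/62 = 110.76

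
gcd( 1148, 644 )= 28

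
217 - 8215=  - 7998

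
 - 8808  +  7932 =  - 876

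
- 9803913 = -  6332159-3471754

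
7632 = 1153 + 6479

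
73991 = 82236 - 8245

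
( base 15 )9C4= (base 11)1729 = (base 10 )2209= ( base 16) 8a1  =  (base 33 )20v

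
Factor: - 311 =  - 311^1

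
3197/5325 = 3197/5325 = 0.60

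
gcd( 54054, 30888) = 7722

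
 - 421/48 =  - 421/48 = - 8.77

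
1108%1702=1108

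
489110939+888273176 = 1377384115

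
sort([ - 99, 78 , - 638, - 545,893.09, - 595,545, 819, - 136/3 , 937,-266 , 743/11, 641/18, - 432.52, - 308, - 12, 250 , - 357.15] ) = [- 638, - 595, - 545,-432.52, - 357.15,-308, - 266, - 99,- 136/3, - 12, 641/18, 743/11 , 78 , 250, 545, 819,893.09, 937]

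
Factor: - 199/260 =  - 2^( - 2) * 5^( - 1) * 13^(-1 ) * 199^1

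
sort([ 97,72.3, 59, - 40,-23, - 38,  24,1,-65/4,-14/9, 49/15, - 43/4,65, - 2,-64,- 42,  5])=[ - 64, -42, - 40,  -  38,-23,-65/4, - 43/4, - 2, -14/9,1,49/15  ,  5, 24,59,65,72.3, 97 ] 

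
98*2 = 196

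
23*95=2185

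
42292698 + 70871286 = 113163984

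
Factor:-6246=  - 2^1* 3^2*347^1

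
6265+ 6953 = 13218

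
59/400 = 59/400 = 0.15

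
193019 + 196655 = 389674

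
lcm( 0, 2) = 0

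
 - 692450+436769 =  - 255681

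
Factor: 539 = 7^2*11^1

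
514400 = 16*32150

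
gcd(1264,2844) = 316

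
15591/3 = 5197 = 5197.00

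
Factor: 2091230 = 2^1*5^1*209123^1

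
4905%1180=185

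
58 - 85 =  - 27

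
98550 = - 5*( - 19710 ) 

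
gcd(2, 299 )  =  1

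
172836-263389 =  - 90553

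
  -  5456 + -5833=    - 11289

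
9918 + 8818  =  18736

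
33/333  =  11/111 = 0.10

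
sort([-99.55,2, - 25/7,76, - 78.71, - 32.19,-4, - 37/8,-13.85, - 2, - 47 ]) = [ - 99.55, - 78.71, - 47, - 32.19,-13.85, - 37/8, - 4, - 25/7, - 2,2,76]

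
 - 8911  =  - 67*133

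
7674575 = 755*10165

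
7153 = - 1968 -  - 9121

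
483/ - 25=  - 483/25 = -19.32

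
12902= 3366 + 9536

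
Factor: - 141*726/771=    - 2^1*3^1*11^2*47^1*257^( - 1)= - 34122/257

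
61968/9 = 20656/3=6885.33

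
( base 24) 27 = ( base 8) 67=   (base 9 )61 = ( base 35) 1k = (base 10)55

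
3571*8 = 28568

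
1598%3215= 1598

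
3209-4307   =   - 1098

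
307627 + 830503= 1138130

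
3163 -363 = 2800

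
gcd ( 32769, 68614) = 1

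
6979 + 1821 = 8800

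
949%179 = 54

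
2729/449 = 6 + 35/449 = 6.08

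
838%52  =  6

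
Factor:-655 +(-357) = -2^2*11^1*23^1 = - 1012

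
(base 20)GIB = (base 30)7FL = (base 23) CI9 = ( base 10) 6771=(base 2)1101001110011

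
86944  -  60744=26200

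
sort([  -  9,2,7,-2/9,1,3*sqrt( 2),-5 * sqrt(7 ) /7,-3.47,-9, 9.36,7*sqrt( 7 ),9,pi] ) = [-9,- 9,- 3.47,-5 * sqrt( 7) /7, - 2/9 , 1,2, pi, 3*sqrt( 2 ),7, 9, 9.36,7*sqrt( 7) ] 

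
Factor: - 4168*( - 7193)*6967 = 2^3*521^1*6967^1*7193^1 = 208873614008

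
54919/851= 54919/851  =  64.53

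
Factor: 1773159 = 3^1*591053^1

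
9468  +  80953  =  90421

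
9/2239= 9/2239 = 0.00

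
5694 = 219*26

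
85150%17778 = 14038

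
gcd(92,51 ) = 1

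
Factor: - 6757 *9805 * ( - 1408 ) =2^7*5^1*11^1* 29^1*37^1 * 53^1 * 233^1 = 93283358080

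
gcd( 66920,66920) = 66920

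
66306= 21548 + 44758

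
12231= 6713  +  5518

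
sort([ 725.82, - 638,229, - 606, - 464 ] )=[ - 638,  -  606, - 464,229, 725.82]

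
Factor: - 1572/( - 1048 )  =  2^( - 1 ) * 3^1=   3/2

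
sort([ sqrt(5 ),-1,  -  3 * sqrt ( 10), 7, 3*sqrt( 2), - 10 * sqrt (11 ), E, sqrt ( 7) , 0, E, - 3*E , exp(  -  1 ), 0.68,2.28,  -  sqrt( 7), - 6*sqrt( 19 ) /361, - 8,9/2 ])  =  [ - 10*sqrt (11 ),  -  3*sqrt( 10 ),  -  3*E , - 8,-sqrt ( 7 ),  -  1 , - 6*sqrt( 19) /361, 0,exp( - 1) , 0.68 , sqrt(5),2.28,  sqrt( 7), E, E,3*sqrt ( 2 ),9/2,  7]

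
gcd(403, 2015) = 403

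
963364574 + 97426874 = 1060791448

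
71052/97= 732+48/97  =  732.49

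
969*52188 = 50570172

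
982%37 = 20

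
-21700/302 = -10850/151=- 71.85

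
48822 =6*8137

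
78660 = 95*828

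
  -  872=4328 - 5200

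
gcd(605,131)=1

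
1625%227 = 36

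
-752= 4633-5385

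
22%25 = 22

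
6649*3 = 19947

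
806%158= 16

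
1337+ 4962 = 6299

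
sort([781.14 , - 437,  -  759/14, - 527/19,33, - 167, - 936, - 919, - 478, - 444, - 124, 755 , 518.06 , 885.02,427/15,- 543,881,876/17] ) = [ - 936  , - 919,  -  543, - 478, - 444  , - 437, - 167,  -  124  , - 759/14, - 527/19,427/15, 33, 876/17, 518.06, 755,781.14,881,885.02 ] 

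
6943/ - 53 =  - 131 + 0/1=- 131.00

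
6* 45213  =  271278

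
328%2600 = 328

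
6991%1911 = 1258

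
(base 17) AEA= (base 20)7GI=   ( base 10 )3138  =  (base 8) 6102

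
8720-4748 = 3972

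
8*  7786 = 62288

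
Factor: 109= 109^1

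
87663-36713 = 50950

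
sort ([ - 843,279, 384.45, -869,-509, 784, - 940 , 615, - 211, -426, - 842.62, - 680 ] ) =[ - 940, - 869,  -  843, - 842.62, - 680, - 509, - 426 , - 211,279, 384.45, 615, 784] 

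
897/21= 42 + 5/7 = 42.71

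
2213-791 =1422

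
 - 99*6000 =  - 594000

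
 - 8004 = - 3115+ - 4889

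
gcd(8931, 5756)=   1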